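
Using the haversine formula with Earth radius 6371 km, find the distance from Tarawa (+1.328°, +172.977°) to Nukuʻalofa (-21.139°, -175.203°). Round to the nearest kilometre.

2810 km

Δλ = -175.203 − 172.977 = -348.180°; wrapped into (−180°, 180°]: 11.820°.
Δφ = -21.139 − 1.328 = -22.467°.
a = sin²(Δφ/2) + cos φ₁ · cos φ₂ · sin²(Δλ/2) = 0.047836.
c = 2·atan2(√a, √(1−a)) = 0.44099 rad → d = 6371·c ≈ 2809.57 km.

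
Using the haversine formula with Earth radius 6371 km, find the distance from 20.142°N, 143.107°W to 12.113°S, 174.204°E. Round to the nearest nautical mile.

Δλ = 174.204 − -143.107 = 317.311°; wrapped into (−180°, 180°]: -42.689°.
Δφ = -12.113 − 20.142 = -32.255°.
a = sin²(Δφ/2) + cos φ₁ · cos φ₂ · sin²(Δλ/2) = 0.198766.
c = 2·atan2(√a, √(1−a)) = 0.92421 rad → d = 6371·c ≈ 5888.12 km ≈ 3179.33 nmi.

3179 nmi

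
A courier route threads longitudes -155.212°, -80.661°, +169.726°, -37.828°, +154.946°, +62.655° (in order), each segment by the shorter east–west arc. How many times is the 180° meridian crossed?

3

Leg 1: -155.212° → -80.661°, shortest Δλ = 74.551° (east) — does not cross 180°.
Leg 2: -80.661° → +169.726°, shortest Δλ = -109.613° (west) — crosses 180°.
Leg 3: +169.726° → -37.828°, shortest Δλ = 152.446° (east) — crosses 180°.
Leg 4: -37.828° → +154.946°, shortest Δλ = -167.226° (west) — crosses 180°.
Leg 5: +154.946° → +62.655°, shortest Δλ = -92.291° (west) — does not cross 180°.
Total crossings: 3.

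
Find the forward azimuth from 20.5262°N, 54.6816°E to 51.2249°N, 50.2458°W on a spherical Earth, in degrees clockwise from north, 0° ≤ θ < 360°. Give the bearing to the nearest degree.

322°

Δλ = -50.2458 − 54.6816 = -104.9274°.
θ = atan2( sin Δλ · cos φ₂ , cos φ₁ · sin φ₂ − sin φ₁ · cos φ₂ · cos Δλ )
  = atan2(-0.60513, 0.78668) = -37.568° → normalised to [0°, 360°): 322.432°.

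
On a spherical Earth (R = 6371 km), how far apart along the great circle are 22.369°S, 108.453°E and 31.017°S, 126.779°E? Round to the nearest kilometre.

2055 km

Δλ = 126.779 − 108.453 = 18.326°.
Δφ = -31.017 − -22.369 = -8.648°.
a = sin²(Δφ/2) + cos φ₁ · cos φ₂ · sin²(Δλ/2) = 0.025782.
c = 2·atan2(√a, √(1−a)) = 0.32253 rad → d = 6371·c ≈ 2054.85 km.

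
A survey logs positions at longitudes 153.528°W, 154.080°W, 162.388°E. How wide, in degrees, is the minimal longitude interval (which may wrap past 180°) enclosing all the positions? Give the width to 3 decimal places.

44.084°

Sort the longitudes: -154.080°, -153.528°, +162.388°.
Eastward gaps between consecutive values (wrapping around): 0.552°, 315.916°, 43.532°.
Largest gap = 315.916° ⇒ minimal covering band is its complement: 360° − 315.916° = 44.084°.
Band runs from +162.388° eastward to -153.528°, crossing the antimeridian.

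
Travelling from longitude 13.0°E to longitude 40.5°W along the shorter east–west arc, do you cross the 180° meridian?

Signed shortest Δλ = ((-40.5 − 13.0 + 180) mod 360) − 180 = -53.5°.
Going west by 53.5° from +13.0° reaches -40.5° without touching 180°.

No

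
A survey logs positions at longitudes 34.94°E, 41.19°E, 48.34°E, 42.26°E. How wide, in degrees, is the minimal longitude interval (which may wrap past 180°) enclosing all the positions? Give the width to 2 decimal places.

13.40°

Sort the longitudes: +34.94°, +41.19°, +42.26°, +48.34°.
Eastward gaps between consecutive values (wrapping around): 6.25°, 1.07°, 6.08°, 346.60°.
Largest gap = 346.60° ⇒ minimal covering band is its complement: 360° − 346.60° = 13.40°.
Band runs from +34.94° eastward to +48.34°.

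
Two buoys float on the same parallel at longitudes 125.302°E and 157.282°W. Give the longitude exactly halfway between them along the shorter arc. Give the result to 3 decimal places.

Signed shortest Δλ from +125.302° to -157.282° is +77.416°.
Midpoint longitude = +125.302° + (+77.416°)/2 = +125.302° + 38.708° = +164.010°.
(The naïve average (+125.302 + -157.282)/2 = -15.99° is on the wrong side of the globe.)

164.010°E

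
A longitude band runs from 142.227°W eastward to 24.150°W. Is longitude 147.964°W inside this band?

Band width going east from -142.227° to -24.150°: ((-24.150 − -142.227) mod 360) = 118.077°.
Offset of -147.964° east of the west edge: ((-147.964 − -142.227) mod 360) = 354.263°.
354.263° > 118.077° ⇒ outside.

No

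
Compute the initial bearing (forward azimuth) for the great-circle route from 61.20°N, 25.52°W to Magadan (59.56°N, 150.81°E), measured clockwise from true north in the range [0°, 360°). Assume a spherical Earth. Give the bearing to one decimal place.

2.2°

Δλ = 150.81 − -25.52 = 176.33°.
θ = atan2( sin Δλ · cos φ₂ , cos φ₁ · sin φ₂ − sin φ₁ · cos φ₂ · cos Δλ )
  = atan2(0.03243, 0.85841) = 2.164° → normalised to [0°, 360°): 2.164°.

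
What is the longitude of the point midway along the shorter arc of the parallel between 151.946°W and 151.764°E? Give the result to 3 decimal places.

Signed shortest Δλ from -151.946° to +151.764° is -56.290°.
Midpoint longitude = -151.946° + (-56.290°)/2 = -151.946° − 28.145° = -180.091°.
Normalise into (−180°, 180°]: +179.909°.
(The naïve average (-151.946 + +151.764)/2 = -0.091° is on the wrong side of the globe.)

179.909°E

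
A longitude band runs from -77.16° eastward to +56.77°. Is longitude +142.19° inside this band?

No

Band width going east from -77.16° to +56.77°: ((56.77 − -77.16) mod 360) = 133.93°.
Offset of +142.19° east of the west edge: ((142.19 − -77.16) mod 360) = 219.35°.
219.35° > 133.93° ⇒ outside.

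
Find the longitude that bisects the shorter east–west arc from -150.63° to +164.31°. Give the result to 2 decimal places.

-173.16°

Signed shortest Δλ from -150.63° to +164.31° is -45.06°.
Midpoint longitude = -150.63° + (-45.06°)/2 = -150.63° − 22.53° = -173.16°.
(The naïve average (-150.63 + +164.31)/2 = 6.84° is on the wrong side of the globe.)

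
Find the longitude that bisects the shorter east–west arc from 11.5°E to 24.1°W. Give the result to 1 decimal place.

6.3°W

Signed shortest Δλ from +11.5° to -24.1° is -35.6°.
Midpoint longitude = +11.5° + (-35.6°)/2 = +11.5° − 17.8° = -6.3°.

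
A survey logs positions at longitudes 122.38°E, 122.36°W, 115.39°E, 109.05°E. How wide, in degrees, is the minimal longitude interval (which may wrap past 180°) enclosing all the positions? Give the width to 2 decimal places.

128.59°

Sort the longitudes: -122.36°, +109.05°, +115.39°, +122.38°.
Eastward gaps between consecutive values (wrapping around): 231.41°, 6.34°, 6.99°, 115.26°.
Largest gap = 231.41° ⇒ minimal covering band is its complement: 360° − 231.41° = 128.59°.
Band runs from +109.05° eastward to -122.36°, crossing the antimeridian.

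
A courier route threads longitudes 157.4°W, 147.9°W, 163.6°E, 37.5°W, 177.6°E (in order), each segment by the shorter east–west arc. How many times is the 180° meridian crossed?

Leg 1: -157.4° → -147.9°, shortest Δλ = 9.5° (east) — does not cross 180°.
Leg 2: -147.9° → +163.6°, shortest Δλ = -48.5° (west) — crosses 180°.
Leg 3: +163.6° → -37.5°, shortest Δλ = 158.9° (east) — crosses 180°.
Leg 4: -37.5° → +177.6°, shortest Δλ = -144.9° (west) — crosses 180°.
Total crossings: 3.

3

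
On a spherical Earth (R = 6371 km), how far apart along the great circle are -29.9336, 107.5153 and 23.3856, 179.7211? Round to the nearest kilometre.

9721 km

Δλ = 179.7211 − 107.5153 = 72.2058°.
Δφ = 23.3856 − -29.9336 = 53.3192°.
a = sin²(Δφ/2) + cos φ₁ · cos φ₂ · sin²(Δλ/2) = 0.477491.
c = 2·atan2(√a, √(1−a)) = 1.52576 rad → d = 6371·c ≈ 9720.63 km.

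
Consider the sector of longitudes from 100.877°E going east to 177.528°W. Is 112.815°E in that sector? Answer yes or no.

Yes

Band width going east from +100.877° to -177.528°: ((-177.528 − 100.877) mod 360) = 81.595°.
Offset of +112.815° east of the west edge: ((112.815 − 100.877) mod 360) = 11.938°.
11.938° ≤ 81.595° ⇒ inside.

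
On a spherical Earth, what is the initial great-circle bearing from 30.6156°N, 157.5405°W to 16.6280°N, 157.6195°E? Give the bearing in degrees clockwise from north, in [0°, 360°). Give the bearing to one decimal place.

Δλ = 157.6195 − -157.5405 = 315.1600°; wrapped into (−180°, 180°]: -44.8400°.
θ = atan2( sin Δλ · cos φ₂ , cos φ₁ · sin φ₂ − sin φ₁ · cos φ₂ · cos Δλ )
  = atan2(-0.67564, -0.09975) = -98.398° → normalised to [0°, 360°): 261.602°.

261.6°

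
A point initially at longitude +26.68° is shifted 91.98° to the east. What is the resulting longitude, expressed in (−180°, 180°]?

Start at +26.68°; shift +91.98° → +118.66°.
+118.66° already lies in (−180°, 180°].

+118.66°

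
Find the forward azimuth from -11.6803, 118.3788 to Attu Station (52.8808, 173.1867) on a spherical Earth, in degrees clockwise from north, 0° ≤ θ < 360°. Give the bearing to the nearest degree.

Δλ = 173.1867 − 118.3788 = 54.8079°.
θ = atan2( sin Δλ · cos φ₂ , cos φ₁ · sin φ₂ − sin φ₁ · cos φ₂ · cos Δλ )
  = atan2(0.49317, 0.85128) = 30.085° → normalised to [0°, 360°): 30.085°.

30°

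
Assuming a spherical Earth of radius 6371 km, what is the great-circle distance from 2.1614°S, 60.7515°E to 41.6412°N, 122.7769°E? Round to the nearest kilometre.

Δλ = 122.7769 − 60.7515 = 62.0254°.
Δφ = 41.6412 − -2.1614 = 43.8026°.
a = sin²(Δφ/2) + cos φ₁ · cos φ₂ · sin²(Δλ/2) = 0.337378.
c = 2·atan2(√a, √(1−a)) = 1.23953 rad → d = 6371·c ≈ 7897.03 km.

7897 km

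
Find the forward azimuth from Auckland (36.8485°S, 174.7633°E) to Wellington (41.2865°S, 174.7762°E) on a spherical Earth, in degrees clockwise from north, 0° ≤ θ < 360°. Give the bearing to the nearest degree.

Δλ = 174.7762 − 174.7633 = 0.0129°.
θ = atan2( sin Δλ · cos φ₂ , cos φ₁ · sin φ₂ − sin φ₁ · cos φ₂ · cos Δλ )
  = atan2(0.00017, -0.07738) = 179.875° → normalised to [0°, 360°): 179.875°.

180°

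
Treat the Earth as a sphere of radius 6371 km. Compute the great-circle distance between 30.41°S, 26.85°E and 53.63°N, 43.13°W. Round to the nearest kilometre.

Δλ = -43.13 − 26.85 = -69.98°.
Δφ = 53.63 − -30.41 = 84.04°.
a = sin²(Δφ/2) + cos φ₁ · cos φ₂ · sin²(Δλ/2) = 0.616250.
c = 2·atan2(√a, √(1−a)) = 1.80544 rad → d = 6371·c ≈ 11502.48 km.

11502 km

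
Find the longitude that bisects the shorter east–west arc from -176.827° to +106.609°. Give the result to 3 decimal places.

+144.891°

Signed shortest Δλ from -176.827° to +106.609° is -76.564°.
Midpoint longitude = -176.827° + (-76.564°)/2 = -176.827° − 38.282° = -215.109°.
Normalise into (−180°, 180°]: +144.891°.
(The naïve average (-176.827 + +106.609)/2 = -35.109° is on the wrong side of the globe.)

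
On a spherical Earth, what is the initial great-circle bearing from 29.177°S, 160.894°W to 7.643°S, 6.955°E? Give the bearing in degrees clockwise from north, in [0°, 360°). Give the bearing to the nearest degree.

160°

Δλ = 6.955 − -160.894 = 167.849°.
θ = atan2( sin Δλ · cos φ₂ , cos φ₁ · sin φ₂ − sin φ₁ · cos φ₂ · cos Δλ )
  = atan2(0.20862, -0.58848) = 160.480° → normalised to [0°, 360°): 160.480°.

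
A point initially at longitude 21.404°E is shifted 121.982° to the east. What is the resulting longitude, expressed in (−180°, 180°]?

143.386°E

Start at +21.404°; shift +121.982° → +143.386°.
+143.386° already lies in (−180°, 180°].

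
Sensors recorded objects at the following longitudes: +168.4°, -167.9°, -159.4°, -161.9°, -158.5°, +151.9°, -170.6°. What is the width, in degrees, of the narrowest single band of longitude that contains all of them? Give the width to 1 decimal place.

49.6°

Sort the longitudes: -170.6°, -167.9°, -161.9°, -159.4°, -158.5°, +151.9°, +168.4°.
Eastward gaps between consecutive values (wrapping around): 2.7°, 6.0°, 2.5°, 0.9°, 310.4°, 16.5°, 21.0°.
Largest gap = 310.4° ⇒ minimal covering band is its complement: 360° − 310.4° = 49.6°.
Band runs from +151.9° eastward to -158.5°, crossing the antimeridian.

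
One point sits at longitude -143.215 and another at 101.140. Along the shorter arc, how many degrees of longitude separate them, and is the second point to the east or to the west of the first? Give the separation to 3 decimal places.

Raw difference: 101.140 − -143.215 = 244.355°.
Normalise into (−180°, 180°]: 244.355° − 360° = -115.645°.
Negative ⇒ the second point lies to the west; separation 115.645°.

115.645° west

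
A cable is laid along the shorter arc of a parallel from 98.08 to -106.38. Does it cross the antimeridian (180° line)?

Yes

Naïve |-106.38 − 98.08| = 204.46° > 180°, so the shorter arc goes the other way round — across 180°.
Signed shortest Δλ = ((-106.38 − 98.08 + 180) mod 360) − 180 = 155.54°.
Going east by 155.54° from +98.08° passes through 180° before reaching -106.38°.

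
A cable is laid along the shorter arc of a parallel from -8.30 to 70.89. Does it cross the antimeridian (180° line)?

Signed shortest Δλ = ((70.89 − -8.30 + 180) mod 360) − 180 = 79.19°.
Going east by 79.19° from -8.30° reaches +70.89° without touching 180°.

No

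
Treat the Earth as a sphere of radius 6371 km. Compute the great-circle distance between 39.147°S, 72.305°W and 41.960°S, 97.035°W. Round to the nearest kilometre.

2105 km

Δλ = -97.035 − -72.305 = -24.730°.
Δφ = -41.960 − -39.147 = -2.813°.
a = sin²(Δφ/2) + cos φ₁ · cos φ₂ · sin²(Δλ/2) = 0.027047.
c = 2·atan2(√a, √(1−a)) = 0.33042 rad → d = 6371·c ≈ 2105.11 km.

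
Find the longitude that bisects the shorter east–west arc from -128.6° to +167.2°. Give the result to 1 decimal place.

-160.7°

Signed shortest Δλ from -128.6° to +167.2° is -64.2°.
Midpoint longitude = -128.6° + (-64.2°)/2 = -128.6° − 32.1° = -160.7°.
(The naïve average (-128.6 + +167.2)/2 = 19.3° is on the wrong side of the globe.)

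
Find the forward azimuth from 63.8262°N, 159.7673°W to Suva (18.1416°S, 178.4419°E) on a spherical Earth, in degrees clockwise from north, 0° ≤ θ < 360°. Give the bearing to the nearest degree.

Δλ = 178.4419 − -159.7673 = 338.2092°; wrapped into (−180°, 180°]: -21.7908°.
θ = atan2( sin Δλ · cos φ₂ , cos φ₁ · sin φ₂ − sin φ₁ · cos φ₂ · cos Δλ )
  = atan2(-0.35277, -0.92925) = -159.212° → normalised to [0°, 360°): 200.788°.

201°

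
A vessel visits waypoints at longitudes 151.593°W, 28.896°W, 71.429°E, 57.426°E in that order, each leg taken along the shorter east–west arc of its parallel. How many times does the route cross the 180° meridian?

0

Leg 1: -151.593° → -28.896°, shortest Δλ = 122.697° (east) — does not cross 180°.
Leg 2: -28.896° → +71.429°, shortest Δλ = 100.325° (east) — does not cross 180°.
Leg 3: +71.429° → +57.426°, shortest Δλ = -14.003° (west) — does not cross 180°.
Total crossings: 0.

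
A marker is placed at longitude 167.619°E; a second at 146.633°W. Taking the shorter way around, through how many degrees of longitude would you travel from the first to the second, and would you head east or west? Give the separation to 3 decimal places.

45.748° east

Raw difference: -146.633 − 167.619 = -314.252°.
Normalise into (−180°, 180°]: -314.252° + 360° = 45.748°.
Positive ⇒ the second point lies to the east; separation 45.748°.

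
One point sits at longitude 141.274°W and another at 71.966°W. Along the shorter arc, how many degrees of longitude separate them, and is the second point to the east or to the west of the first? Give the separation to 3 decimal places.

Raw difference: -71.966 − -141.274 = 69.308°.
Normalise into (−180°, 180°]: 69.308° stays 69.308°.
Positive ⇒ the second point lies to the east; separation 69.308°.

69.308° east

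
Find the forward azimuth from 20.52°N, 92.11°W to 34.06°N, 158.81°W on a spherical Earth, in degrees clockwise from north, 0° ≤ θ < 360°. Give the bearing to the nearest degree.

Δλ = -158.81 − -92.11 = -66.70°.
θ = atan2( sin Δλ · cos φ₂ , cos φ₁ · sin φ₂ − sin φ₁ · cos φ₂ · cos Δλ )
  = atan2(-0.76089, 0.40966) = -61.702° → normalised to [0°, 360°): 298.298°.

298°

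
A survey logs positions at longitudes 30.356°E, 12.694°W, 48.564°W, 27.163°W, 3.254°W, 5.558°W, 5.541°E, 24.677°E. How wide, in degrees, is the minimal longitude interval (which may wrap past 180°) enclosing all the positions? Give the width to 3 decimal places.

Sort the longitudes: -48.564°, -27.163°, -12.694°, -5.558°, -3.254°, +5.541°, +24.677°, +30.356°.
Eastward gaps between consecutive values (wrapping around): 21.401°, 14.469°, 7.136°, 2.304°, 8.795°, 19.136°, 5.679°, 281.080°.
Largest gap = 281.080° ⇒ minimal covering band is its complement: 360° − 281.080° = 78.920°.
Band runs from -48.564° eastward to +30.356°.

78.920°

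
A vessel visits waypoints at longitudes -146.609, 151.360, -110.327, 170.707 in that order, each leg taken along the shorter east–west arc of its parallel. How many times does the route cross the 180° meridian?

Leg 1: -146.609° → +151.360°, shortest Δλ = -62.031° (west) — crosses 180°.
Leg 2: +151.360° → -110.327°, shortest Δλ = 98.313° (east) — crosses 180°.
Leg 3: -110.327° → +170.707°, shortest Δλ = -78.966° (west) — crosses 180°.
Total crossings: 3.

3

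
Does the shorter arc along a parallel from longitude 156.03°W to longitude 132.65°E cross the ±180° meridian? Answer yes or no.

Yes

Naïve |132.65 − -156.03| = 288.68° > 180°, so the shorter arc goes the other way round — across 180°.
Signed shortest Δλ = ((132.65 − -156.03 + 180) mod 360) − 180 = -71.32°.
Going west by 71.32° from -156.03° passes through 180° before reaching +132.65°.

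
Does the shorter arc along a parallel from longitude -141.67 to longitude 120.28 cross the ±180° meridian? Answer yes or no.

Yes

Naïve |120.28 − -141.67| = 261.95° > 180°, so the shorter arc goes the other way round — across 180°.
Signed shortest Δλ = ((120.28 − -141.67 + 180) mod 360) − 180 = -98.05°.
Going west by 98.05° from -141.67° passes through 180° before reaching +120.28°.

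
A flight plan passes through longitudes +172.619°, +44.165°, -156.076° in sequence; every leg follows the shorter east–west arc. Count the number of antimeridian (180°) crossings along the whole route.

1

Leg 1: +172.619° → +44.165°, shortest Δλ = -128.454° (west) — does not cross 180°.
Leg 2: +44.165° → -156.076°, shortest Δλ = 159.759° (east) — crosses 180°.
Total crossings: 1.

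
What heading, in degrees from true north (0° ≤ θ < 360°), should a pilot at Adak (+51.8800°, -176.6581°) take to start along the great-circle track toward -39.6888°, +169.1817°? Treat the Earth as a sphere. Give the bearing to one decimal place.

190.9°

Δλ = 169.1817 − -176.6581 = 345.8398°; wrapped into (−180°, 180°]: -14.1602°.
θ = atan2( sin Δλ · cos φ₂ , cos φ₁ · sin φ₂ − sin φ₁ · cos φ₂ · cos Δλ )
  = atan2(-0.18825, -0.98123) = -169.140° → normalised to [0°, 360°): 190.860°.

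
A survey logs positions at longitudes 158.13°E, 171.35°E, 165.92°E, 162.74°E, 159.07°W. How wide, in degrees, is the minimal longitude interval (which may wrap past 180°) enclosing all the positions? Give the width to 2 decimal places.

Sort the longitudes: -159.07°, +158.13°, +162.74°, +165.92°, +171.35°.
Eastward gaps between consecutive values (wrapping around): 317.20°, 4.61°, 3.18°, 5.43°, 29.58°.
Largest gap = 317.20° ⇒ minimal covering band is its complement: 360° − 317.20° = 42.80°.
Band runs from +158.13° eastward to -159.07°, crossing the antimeridian.

42.80°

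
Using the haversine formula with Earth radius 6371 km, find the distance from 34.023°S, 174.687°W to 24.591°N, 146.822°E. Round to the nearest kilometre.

7682 km

Δλ = 146.822 − -174.687 = 321.509°; wrapped into (−180°, 180°]: -38.491°.
Δφ = 24.591 − -34.023 = 58.614°.
a = sin²(Δφ/2) + cos φ₁ · cos φ₂ · sin²(Δλ/2) = 0.321480.
c = 2·atan2(√a, √(1−a)) = 1.20570 rad → d = 6371·c ≈ 7681.51 km.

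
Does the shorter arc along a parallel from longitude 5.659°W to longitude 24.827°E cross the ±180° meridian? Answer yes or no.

No

Signed shortest Δλ = ((24.827 − -5.659 + 180) mod 360) − 180 = 30.486°.
Going east by 30.486° from -5.659° reaches +24.827° without touching 180°.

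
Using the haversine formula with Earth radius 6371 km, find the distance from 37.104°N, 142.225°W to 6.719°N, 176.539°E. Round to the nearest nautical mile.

2895 nmi

Δλ = 176.539 − -142.225 = 318.764°; wrapped into (−180°, 180°]: -41.236°.
Δφ = 6.719 − 37.104 = -30.385°.
a = sin²(Δφ/2) + cos φ₁ · cos φ₂ · sin²(Δλ/2) = 0.166893.
c = 2·atan2(√a, √(1−a)) = 0.84167 rad → d = 6371·c ≈ 5362.31 km ≈ 2895.42 nmi.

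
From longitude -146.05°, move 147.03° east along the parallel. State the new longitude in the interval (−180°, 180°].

+0.98°

Start at -146.05°; shift +147.03° → +0.98°.
+0.98° already lies in (−180°, 180°].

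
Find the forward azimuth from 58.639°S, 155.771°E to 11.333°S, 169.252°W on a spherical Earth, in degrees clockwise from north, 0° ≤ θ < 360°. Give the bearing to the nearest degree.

Δλ = -169.252 − 155.771 = -325.023°; wrapped into (−180°, 180°]: 34.977°.
θ = atan2( sin Δλ · cos φ₂ , cos φ₁ · sin φ₂ − sin φ₁ · cos φ₂ · cos Δλ )
  = atan2(0.56207, 0.58376) = 43.915° → normalised to [0°, 360°): 43.915°.

44°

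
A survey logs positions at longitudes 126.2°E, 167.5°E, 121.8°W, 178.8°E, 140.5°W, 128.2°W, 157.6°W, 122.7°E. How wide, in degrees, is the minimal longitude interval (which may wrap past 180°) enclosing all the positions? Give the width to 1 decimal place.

Sort the longitudes: -157.6°, -140.5°, -128.2°, -121.8°, +122.7°, +126.2°, +167.5°, +178.8°.
Eastward gaps between consecutive values (wrapping around): 17.1°, 12.3°, 6.4°, 244.5°, 3.5°, 41.3°, 11.3°, 23.6°.
Largest gap = 244.5° ⇒ minimal covering band is its complement: 360° − 244.5° = 115.5°.
Band runs from +122.7° eastward to -121.8°, crossing the antimeridian.

115.5°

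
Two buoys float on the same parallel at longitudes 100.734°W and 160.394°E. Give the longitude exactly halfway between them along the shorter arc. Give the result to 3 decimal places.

Signed shortest Δλ from -100.734° to +160.394° is -98.872°.
Midpoint longitude = -100.734° + (-98.872°)/2 = -100.734° − 49.436° = -150.170°.
(The naïve average (-100.734 + +160.394)/2 = 29.83° is on the wrong side of the globe.)

150.170°W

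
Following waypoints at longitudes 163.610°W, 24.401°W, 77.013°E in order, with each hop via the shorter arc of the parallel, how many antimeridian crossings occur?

Leg 1: -163.610° → -24.401°, shortest Δλ = 139.209° (east) — does not cross 180°.
Leg 2: -24.401° → +77.013°, shortest Δλ = 101.414° (east) — does not cross 180°.
Total crossings: 0.

0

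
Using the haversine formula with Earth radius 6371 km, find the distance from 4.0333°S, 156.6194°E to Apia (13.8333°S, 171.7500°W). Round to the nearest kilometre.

3636 km

Δλ = -171.7500 − 156.6194 = -328.3694°; wrapped into (−180°, 180°]: 31.6306°.
Δφ = -13.8333 − -4.0333 = -9.8000°.
a = sin²(Δφ/2) + cos φ₁ · cos φ₂ · sin²(Δλ/2) = 0.079240.
c = 2·atan2(√a, √(1−a)) = 0.57070 rad → d = 6371·c ≈ 3635.96 km.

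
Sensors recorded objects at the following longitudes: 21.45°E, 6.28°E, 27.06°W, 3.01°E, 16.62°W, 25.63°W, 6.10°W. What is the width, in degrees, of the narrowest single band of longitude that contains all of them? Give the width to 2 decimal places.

Sort the longitudes: -27.06°, -25.63°, -16.62°, -6.10°, +3.01°, +6.28°, +21.45°.
Eastward gaps between consecutive values (wrapping around): 1.43°, 9.01°, 10.52°, 9.11°, 3.27°, 15.17°, 311.49°.
Largest gap = 311.49° ⇒ minimal covering band is its complement: 360° − 311.49° = 48.51°.
Band runs from -27.06° eastward to +21.45°.

48.51°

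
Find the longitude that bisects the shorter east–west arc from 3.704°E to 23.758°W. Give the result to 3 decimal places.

10.027°W

Signed shortest Δλ from +3.704° to -23.758° is -27.462°.
Midpoint longitude = +3.704° + (-27.462°)/2 = +3.704° − 13.731° = -10.027°.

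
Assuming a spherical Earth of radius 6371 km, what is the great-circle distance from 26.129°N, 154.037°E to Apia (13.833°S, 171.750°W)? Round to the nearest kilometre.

Δλ = -171.750 − 154.037 = -325.787°; wrapped into (−180°, 180°]: 34.213°.
Δφ = -13.833 − 26.129 = -39.962°.
a = sin²(Δφ/2) + cos φ₁ · cos φ₂ · sin²(Δλ/2) = 0.192193.
c = 2·atan2(√a, √(1−a)) = 0.90763 rad → d = 6371·c ≈ 5782.52 km.

5783 km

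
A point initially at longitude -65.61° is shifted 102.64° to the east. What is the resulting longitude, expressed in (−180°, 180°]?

Start at -65.61°; shift +102.64° → +37.03°.
+37.03° already lies in (−180°, 180°].

+37.03°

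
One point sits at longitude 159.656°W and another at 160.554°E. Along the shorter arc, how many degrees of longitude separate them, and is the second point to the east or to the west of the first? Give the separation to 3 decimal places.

39.790° west

Raw difference: 160.554 − -159.656 = 320.21°.
Normalise into (−180°, 180°]: 320.21° − 360° = -39.79°.
Negative ⇒ the second point lies to the west; separation 39.790°.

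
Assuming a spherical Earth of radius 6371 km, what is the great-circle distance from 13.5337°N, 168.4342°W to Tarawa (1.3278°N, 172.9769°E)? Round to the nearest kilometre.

Δλ = 172.9769 − -168.4342 = 341.4111°; wrapped into (−180°, 180°]: -18.5889°.
Δφ = 1.3278 − 13.5337 = -12.2059°.
a = sin²(Δφ/2) + cos φ₁ · cos φ₂ · sin²(Δλ/2) = 0.036657.
c = 2·atan2(√a, √(1−a)) = 0.38530 rad → d = 6371·c ≈ 2454.73 km.

2455 km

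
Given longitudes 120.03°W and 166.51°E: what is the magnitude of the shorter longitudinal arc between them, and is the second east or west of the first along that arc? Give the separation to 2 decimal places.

73.46° west

Raw difference: 166.51 − -120.03 = 286.54°.
Normalise into (−180°, 180°]: 286.54° − 360° = -73.46°.
Negative ⇒ the second point lies to the west; separation 73.46°.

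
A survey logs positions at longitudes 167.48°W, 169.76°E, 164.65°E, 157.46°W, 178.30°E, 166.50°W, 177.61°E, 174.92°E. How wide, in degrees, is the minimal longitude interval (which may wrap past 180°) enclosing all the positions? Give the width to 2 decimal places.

37.89°

Sort the longitudes: -167.48°, -166.50°, -157.46°, +164.65°, +169.76°, +174.92°, +177.61°, +178.30°.
Eastward gaps between consecutive values (wrapping around): 0.98°, 9.04°, 322.11°, 5.11°, 5.16°, 2.69°, 0.69°, 14.22°.
Largest gap = 322.11° ⇒ minimal covering band is its complement: 360° − 322.11° = 37.89°.
Band runs from +164.65° eastward to -157.46°, crossing the antimeridian.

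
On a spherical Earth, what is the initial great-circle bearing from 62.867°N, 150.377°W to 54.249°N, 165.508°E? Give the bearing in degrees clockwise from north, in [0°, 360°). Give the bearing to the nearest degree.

270°

Δλ = 165.508 − -150.377 = 315.885°; wrapped into (−180°, 180°]: -44.115°.
θ = atan2( sin Δλ · cos φ₂ , cos φ₁ · sin φ₂ − sin φ₁ · cos φ₂ · cos Δλ )
  = atan2(-0.40671, -0.00319) = -90.449° → normalised to [0°, 360°): 269.551°.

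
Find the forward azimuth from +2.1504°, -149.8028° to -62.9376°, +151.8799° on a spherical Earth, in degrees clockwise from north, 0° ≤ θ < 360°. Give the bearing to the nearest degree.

203°

Δλ = 151.8799 − -149.8028 = 301.6827°; wrapped into (−180°, 180°]: -58.3173°.
θ = atan2( sin Δλ · cos φ₂ , cos φ₁ · sin φ₂ − sin φ₁ · cos φ₂ · cos Δλ )
  = atan2(-0.38716, -0.89885) = -156.697° → normalised to [0°, 360°): 203.303°.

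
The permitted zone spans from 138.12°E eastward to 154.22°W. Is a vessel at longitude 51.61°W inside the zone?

Band width going east from +138.12° to -154.22°: ((-154.22 − 138.12) mod 360) = 67.66°.
Offset of -51.61° east of the west edge: ((-51.61 − 138.12) mod 360) = 170.27°.
170.27° > 67.66° ⇒ outside.

No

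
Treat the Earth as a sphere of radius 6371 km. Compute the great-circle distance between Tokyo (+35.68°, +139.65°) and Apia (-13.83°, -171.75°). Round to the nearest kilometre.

7509 km

Δλ = -171.75 − 139.65 = -311.40°; wrapped into (−180°, 180°]: 48.60°.
Δφ = -13.83 − 35.68 = -49.51°.
a = sin²(Δφ/2) + cos φ₁ · cos φ₂ · sin²(Δλ/2) = 0.308911.
c = 2·atan2(√a, √(1−a)) = 1.17864 rad → d = 6371·c ≈ 7509.14 km.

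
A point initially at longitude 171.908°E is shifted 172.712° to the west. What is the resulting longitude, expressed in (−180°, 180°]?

Start at +171.908°; shift −172.712° → -0.804°.
-0.804° already lies in (−180°, 180°].

0.804°W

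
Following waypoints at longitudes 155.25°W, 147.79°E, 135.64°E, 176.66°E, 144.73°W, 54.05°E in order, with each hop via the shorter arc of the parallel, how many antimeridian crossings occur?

Leg 1: -155.25° → +147.79°, shortest Δλ = -56.96° (west) — crosses 180°.
Leg 2: +147.79° → +135.64°, shortest Δλ = -12.15° (west) — does not cross 180°.
Leg 3: +135.64° → +176.66°, shortest Δλ = 41.02° (east) — does not cross 180°.
Leg 4: +176.66° → -144.73°, shortest Δλ = 38.61° (east) — crosses 180°.
Leg 5: -144.73° → +54.05°, shortest Δλ = -161.22° (west) — crosses 180°.
Total crossings: 3.

3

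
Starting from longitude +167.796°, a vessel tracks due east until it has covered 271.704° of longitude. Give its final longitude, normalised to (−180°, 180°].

Start at +167.796°; shift +271.704° → +439.500°.
+439.500° lies outside (−180°, 180°]; subtract 360° → +79.500°.

+79.500°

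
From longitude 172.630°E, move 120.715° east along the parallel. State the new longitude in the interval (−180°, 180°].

Start at +172.630°; shift +120.715° → +293.345°.
+293.345° lies outside (−180°, 180°]; subtract 360° → -66.655°.

66.655°W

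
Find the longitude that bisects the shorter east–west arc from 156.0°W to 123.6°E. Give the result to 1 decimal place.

Signed shortest Δλ from -156.0° to +123.6° is -80.4°.
Midpoint longitude = -156.0° + (-80.4°)/2 = -156.0° − 40.2° = -196.2°.
Normalise into (−180°, 180°]: +163.8°.
(The naïve average (-156.0 + +123.6)/2 = -16.2° is on the wrong side of the globe.)

163.8°E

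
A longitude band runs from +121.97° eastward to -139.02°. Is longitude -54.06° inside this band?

No

Band width going east from +121.97° to -139.02°: ((-139.02 − 121.97) mod 360) = 99.01°.
Offset of -54.06° east of the west edge: ((-54.06 − 121.97) mod 360) = 183.97°.
183.97° > 99.01° ⇒ outside.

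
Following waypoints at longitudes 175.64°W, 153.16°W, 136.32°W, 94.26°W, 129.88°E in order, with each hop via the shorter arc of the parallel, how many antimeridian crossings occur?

Leg 1: -175.64° → -153.16°, shortest Δλ = 22.48° (east) — does not cross 180°.
Leg 2: -153.16° → -136.32°, shortest Δλ = 16.84° (east) — does not cross 180°.
Leg 3: -136.32° → -94.26°, shortest Δλ = 42.06° (east) — does not cross 180°.
Leg 4: -94.26° → +129.88°, shortest Δλ = -135.86° (west) — crosses 180°.
Total crossings: 1.

1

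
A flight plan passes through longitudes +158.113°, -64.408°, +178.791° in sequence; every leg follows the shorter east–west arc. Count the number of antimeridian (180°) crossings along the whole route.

Leg 1: +158.113° → -64.408°, shortest Δλ = 137.479° (east) — crosses 180°.
Leg 2: -64.408° → +178.791°, shortest Δλ = -116.801° (west) — crosses 180°.
Total crossings: 2.

2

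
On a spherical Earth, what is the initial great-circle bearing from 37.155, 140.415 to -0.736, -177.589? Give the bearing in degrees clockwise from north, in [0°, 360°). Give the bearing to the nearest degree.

Δλ = -177.589 − 140.415 = -318.004°; wrapped into (−180°, 180°]: 41.996°.
θ = atan2( sin Δλ · cos φ₂ , cos φ₁ · sin φ₂ − sin φ₁ · cos φ₂ · cos Δλ )
  = atan2(0.66902, -0.45907) = 124.457° → normalised to [0°, 360°): 124.457°.

124°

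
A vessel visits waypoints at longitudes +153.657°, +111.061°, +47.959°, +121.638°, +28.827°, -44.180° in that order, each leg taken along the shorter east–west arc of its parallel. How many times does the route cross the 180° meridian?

Leg 1: +153.657° → +111.061°, shortest Δλ = -42.596° (west) — does not cross 180°.
Leg 2: +111.061° → +47.959°, shortest Δλ = -63.102° (west) — does not cross 180°.
Leg 3: +47.959° → +121.638°, shortest Δλ = 73.679° (east) — does not cross 180°.
Leg 4: +121.638° → +28.827°, shortest Δλ = -92.811° (west) — does not cross 180°.
Leg 5: +28.827° → -44.180°, shortest Δλ = -73.007° (west) — does not cross 180°.
Total crossings: 0.

0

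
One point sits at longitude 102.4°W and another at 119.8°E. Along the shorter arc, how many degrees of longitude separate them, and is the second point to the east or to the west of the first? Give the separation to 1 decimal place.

Raw difference: 119.8 − -102.4 = 222.2°.
Normalise into (−180°, 180°]: 222.2° − 360° = -137.8°.
Negative ⇒ the second point lies to the west; separation 137.8°.

137.8° west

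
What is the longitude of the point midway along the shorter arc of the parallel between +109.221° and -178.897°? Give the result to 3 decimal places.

Signed shortest Δλ from +109.221° to -178.897° is +71.882°.
Midpoint longitude = +109.221° + (+71.882°)/2 = +109.221° + 35.941° = +145.162°.
(The naïve average (+109.221 + -178.897)/2 = -34.838° is on the wrong side of the globe.)

+145.162°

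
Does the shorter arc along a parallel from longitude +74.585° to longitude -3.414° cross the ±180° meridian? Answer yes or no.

No

Signed shortest Δλ = ((-3.414 − 74.585 + 180) mod 360) − 180 = -77.999°.
Going west by 77.999° from +74.585° reaches -3.414° without touching 180°.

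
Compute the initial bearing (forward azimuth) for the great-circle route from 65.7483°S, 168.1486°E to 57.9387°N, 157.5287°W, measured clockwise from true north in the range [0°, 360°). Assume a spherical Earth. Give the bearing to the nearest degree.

Δλ = -157.5287 − 168.1486 = -325.6773°; wrapped into (−180°, 180°]: 34.3227°.
θ = atan2( sin Δλ · cos φ₂ , cos φ₁ · sin φ₂ − sin φ₁ · cos φ₂ · cos Δλ )
  = atan2(0.29931, 0.74781) = 21.814° → normalised to [0°, 360°): 21.814°.

22°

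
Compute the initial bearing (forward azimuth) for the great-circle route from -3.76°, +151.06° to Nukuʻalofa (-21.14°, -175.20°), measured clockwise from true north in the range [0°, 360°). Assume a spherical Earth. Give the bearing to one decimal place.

120.8°

Δλ = -175.20 − 151.06 = -326.26°; wrapped into (−180°, 180°]: 33.74°.
θ = atan2( sin Δλ · cos φ₂ , cos φ₁ · sin φ₂ − sin φ₁ · cos φ₂ · cos Δλ )
  = atan2(0.51805, -0.30901) = 120.816° → normalised to [0°, 360°): 120.816°.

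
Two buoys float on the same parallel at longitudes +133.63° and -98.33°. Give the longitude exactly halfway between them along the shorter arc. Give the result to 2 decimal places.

Signed shortest Δλ from +133.63° to -98.33° is +128.04°.
Midpoint longitude = +133.63° + (+128.04°)/2 = +133.63° + 64.02° = +197.65°.
Normalise into (−180°, 180°]: -162.35°.
(The naïve average (+133.63 + -98.33)/2 = 17.65° is on the wrong side of the globe.)

-162.35°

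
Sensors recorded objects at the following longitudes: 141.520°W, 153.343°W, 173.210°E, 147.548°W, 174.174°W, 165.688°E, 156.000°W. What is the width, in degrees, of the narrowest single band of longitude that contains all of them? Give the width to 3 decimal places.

52.792°

Sort the longitudes: -174.174°, -156.000°, -153.343°, -147.548°, -141.520°, +165.688°, +173.210°.
Eastward gaps between consecutive values (wrapping around): 18.174°, 2.657°, 5.795°, 6.028°, 307.208°, 7.522°, 12.616°.
Largest gap = 307.208° ⇒ minimal covering band is its complement: 360° − 307.208° = 52.792°.
Band runs from +165.688° eastward to -141.520°, crossing the antimeridian.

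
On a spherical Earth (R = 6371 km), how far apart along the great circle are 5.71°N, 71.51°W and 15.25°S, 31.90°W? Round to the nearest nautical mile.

2671 nmi

Δλ = -31.90 − -71.51 = 39.61°.
Δφ = -15.25 − 5.71 = -20.96°.
a = sin²(Δφ/2) + cos φ₁ · cos φ₂ · sin²(Δλ/2) = 0.143292.
c = 2·atan2(√a, √(1−a)) = 0.77643 rad → d = 6371·c ≈ 4946.67 km ≈ 2670.99 nmi.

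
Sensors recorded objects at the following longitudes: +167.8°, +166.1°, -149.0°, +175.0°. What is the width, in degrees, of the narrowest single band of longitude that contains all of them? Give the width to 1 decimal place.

Sort the longitudes: -149.0°, +166.1°, +167.8°, +175.0°.
Eastward gaps between consecutive values (wrapping around): 315.1°, 1.7°, 7.2°, 36.0°.
Largest gap = 315.1° ⇒ minimal covering band is its complement: 360° − 315.1° = 44.9°.
Band runs from +166.1° eastward to -149.0°, crossing the antimeridian.

44.9°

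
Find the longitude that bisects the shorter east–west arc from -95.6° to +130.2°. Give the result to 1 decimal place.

Signed shortest Δλ from -95.6° to +130.2° is -134.2°.
Midpoint longitude = -95.6° + (-134.2°)/2 = -95.6° − 67.1° = -162.7°.
(The naïve average (-95.6 + +130.2)/2 = 17.3° is on the wrong side of the globe.)

-162.7°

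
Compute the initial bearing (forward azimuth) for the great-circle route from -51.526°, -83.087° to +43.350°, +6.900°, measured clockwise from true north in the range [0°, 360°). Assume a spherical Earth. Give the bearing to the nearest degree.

Δλ = 6.900 − -83.087 = 89.987°.
θ = atan2( sin Δλ · cos φ₂ , cos φ₁ · sin φ₂ − sin φ₁ · cos φ₂ · cos Δλ )
  = atan2(0.72717, 0.42721) = 59.566° → normalised to [0°, 360°): 59.566°.

60°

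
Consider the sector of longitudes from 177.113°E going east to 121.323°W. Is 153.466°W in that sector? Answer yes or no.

Yes

Band width going east from +177.113° to -121.323°: ((-121.323 − 177.113) mod 360) = 61.564°.
Offset of -153.466° east of the west edge: ((-153.466 − 177.113) mod 360) = 29.421°.
29.421° ≤ 61.564° ⇒ inside.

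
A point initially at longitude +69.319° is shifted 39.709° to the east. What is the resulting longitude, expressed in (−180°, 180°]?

+109.028°

Start at +69.319°; shift +39.709° → +109.028°.
+109.028° already lies in (−180°, 180°].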